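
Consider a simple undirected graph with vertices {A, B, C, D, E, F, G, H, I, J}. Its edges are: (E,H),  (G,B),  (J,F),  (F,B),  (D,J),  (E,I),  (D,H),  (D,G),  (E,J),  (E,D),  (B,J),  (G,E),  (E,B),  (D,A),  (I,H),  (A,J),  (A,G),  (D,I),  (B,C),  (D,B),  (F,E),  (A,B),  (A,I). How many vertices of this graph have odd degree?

Degrees: A:5, B:7, C:1, D:7, E:7, F:3, G:4, H:3, I:4, J:5
Odd-degree vertices: A, B, C, D, E, F, H, J.

8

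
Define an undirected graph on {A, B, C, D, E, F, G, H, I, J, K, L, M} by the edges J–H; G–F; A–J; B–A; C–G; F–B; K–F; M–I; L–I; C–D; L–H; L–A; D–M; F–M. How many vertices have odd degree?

4

Degrees: A:3, B:2, C:2, D:2, E:0, F:4, G:2, H:2, I:2, J:2, K:1, L:3, M:3
Odd-degree vertices: A, K, L, M.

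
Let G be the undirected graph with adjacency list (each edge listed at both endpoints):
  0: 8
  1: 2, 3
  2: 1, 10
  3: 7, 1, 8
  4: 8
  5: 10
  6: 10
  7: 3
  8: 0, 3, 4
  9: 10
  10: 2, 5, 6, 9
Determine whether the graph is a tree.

The graph has 11 vertices and 10 edges.
Connected and |E| = |V| - 1, which characterizes a tree.

Yes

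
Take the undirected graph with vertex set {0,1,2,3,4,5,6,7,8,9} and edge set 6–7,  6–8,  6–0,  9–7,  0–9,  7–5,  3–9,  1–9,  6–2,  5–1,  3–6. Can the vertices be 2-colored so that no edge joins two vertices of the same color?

Yes

Partition the vertices as {4, 5, 6, 9} vs {0, 1, 2, 3, 7, 8}. Each listed edge has one endpoint in each part, so the graph is bipartite.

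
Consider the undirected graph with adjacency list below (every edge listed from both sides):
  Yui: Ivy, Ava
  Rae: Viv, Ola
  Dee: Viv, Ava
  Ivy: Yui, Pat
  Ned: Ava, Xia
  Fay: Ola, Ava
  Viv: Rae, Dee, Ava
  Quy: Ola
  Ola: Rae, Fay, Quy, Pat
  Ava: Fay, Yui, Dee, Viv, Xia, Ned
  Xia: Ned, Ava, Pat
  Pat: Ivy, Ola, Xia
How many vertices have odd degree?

4

Degrees: Yui:2, Rae:2, Dee:2, Ivy:2, Ned:2, Fay:2, Viv:3, Quy:1, Ola:4, Ava:6, Xia:3, Pat:3
Odd-degree vertices: Viv, Quy, Xia, Pat.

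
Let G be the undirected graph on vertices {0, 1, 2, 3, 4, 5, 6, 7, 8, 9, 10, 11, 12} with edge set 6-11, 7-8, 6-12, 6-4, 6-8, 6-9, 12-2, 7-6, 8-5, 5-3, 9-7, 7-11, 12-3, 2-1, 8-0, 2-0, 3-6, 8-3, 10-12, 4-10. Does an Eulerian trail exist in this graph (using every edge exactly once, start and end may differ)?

No

Degrees: 0:2, 1:1, 2:3, 3:4, 4:2, 5:2, 6:7, 7:4, 8:5, 9:2, 10:2, 11:2, 12:4
Odd-degree vertices: 1, 2, 6, 8 (4 total).
With 4 odd-degree vertices (more than two), no single trail can use every edge.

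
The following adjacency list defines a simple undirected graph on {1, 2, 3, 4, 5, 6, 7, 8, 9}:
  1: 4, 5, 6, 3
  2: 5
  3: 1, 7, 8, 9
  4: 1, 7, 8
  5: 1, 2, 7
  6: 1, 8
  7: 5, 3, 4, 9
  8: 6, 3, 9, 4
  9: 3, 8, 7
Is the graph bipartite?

No

8-3-9-8 is an odd cycle (length 3), and a bipartite graph can contain only even cycles.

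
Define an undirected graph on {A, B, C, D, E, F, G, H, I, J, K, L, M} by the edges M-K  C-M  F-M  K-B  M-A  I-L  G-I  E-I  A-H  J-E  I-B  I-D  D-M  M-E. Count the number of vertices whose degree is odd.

Degrees: A:2, B:2, C:1, D:2, E:3, F:1, G:1, H:1, I:5, J:1, K:2, L:1, M:6
Odd-degree vertices: C, E, F, G, H, I, J, L.

8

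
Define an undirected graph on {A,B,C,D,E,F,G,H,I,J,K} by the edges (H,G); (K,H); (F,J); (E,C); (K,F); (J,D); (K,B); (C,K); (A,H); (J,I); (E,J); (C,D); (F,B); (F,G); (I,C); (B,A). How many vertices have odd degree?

2

Degrees: A:2, B:3, C:4, D:2, E:2, F:4, G:2, H:3, I:2, J:4, K:4
Odd-degree vertices: B, H.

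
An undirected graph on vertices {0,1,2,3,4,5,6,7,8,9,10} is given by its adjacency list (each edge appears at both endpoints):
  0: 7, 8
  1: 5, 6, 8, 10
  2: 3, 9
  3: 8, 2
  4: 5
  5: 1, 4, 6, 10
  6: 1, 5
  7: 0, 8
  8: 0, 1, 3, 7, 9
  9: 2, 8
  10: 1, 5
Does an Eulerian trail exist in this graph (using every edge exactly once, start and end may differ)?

Yes

Degrees: 0:2, 1:4, 2:2, 3:2, 4:1, 5:4, 6:2, 7:2, 8:5, 9:2, 10:2
Odd-degree vertices: 4, 8 (2 total).
With 2 odd-degree vertices and all edges in one connected piece, an Eulerian trail exists (from 4 to 8).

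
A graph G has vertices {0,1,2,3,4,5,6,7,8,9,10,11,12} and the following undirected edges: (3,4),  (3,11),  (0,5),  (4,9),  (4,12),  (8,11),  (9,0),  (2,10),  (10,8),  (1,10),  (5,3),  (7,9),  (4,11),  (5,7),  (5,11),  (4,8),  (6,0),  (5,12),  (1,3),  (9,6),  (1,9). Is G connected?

Starting from 0 and exploring outward reaches every vertex (0, 5, 9, 6, 3, 7, 12, 11, 1, 4, 8, 10, 2); the graph is connected.

Yes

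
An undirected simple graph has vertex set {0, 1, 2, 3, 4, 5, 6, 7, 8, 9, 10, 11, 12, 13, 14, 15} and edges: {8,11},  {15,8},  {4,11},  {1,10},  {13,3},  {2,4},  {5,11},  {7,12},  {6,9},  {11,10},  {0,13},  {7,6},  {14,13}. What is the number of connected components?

Component: {0, 3, 13, 14}
Component: {6, 7, 9, 12}
Component: {1, 2, 4, 5, 8, 10, 11, 15}

3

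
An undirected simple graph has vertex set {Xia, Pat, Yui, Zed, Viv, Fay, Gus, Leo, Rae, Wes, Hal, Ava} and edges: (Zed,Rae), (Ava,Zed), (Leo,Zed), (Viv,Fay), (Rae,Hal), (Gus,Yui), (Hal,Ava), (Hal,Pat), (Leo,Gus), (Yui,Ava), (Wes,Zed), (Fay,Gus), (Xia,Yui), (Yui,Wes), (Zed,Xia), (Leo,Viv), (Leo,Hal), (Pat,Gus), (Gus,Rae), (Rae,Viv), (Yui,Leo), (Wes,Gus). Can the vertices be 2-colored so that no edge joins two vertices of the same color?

Yui-Gus-Leo-Yui is an odd cycle (length 3), and a bipartite graph can contain only even cycles.

No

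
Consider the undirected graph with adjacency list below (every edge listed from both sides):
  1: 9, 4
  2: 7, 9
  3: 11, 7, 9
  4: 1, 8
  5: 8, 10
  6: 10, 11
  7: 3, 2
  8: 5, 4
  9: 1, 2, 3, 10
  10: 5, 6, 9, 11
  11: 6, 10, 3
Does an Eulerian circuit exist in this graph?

Degrees: 1:2, 2:2, 3:3, 4:2, 5:2, 6:2, 7:2, 8:2, 9:4, 10:4, 11:3
Vertices with odd degree: 3, 11. An Eulerian circuit requires all degrees even.

No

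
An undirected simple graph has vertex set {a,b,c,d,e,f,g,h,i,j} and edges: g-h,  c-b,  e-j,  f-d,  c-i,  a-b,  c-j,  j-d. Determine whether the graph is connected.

No

Component: {g, h}
Component: {a, b, c, d, e, f, i, j}
There are 2 separate components, so the graph is not connected.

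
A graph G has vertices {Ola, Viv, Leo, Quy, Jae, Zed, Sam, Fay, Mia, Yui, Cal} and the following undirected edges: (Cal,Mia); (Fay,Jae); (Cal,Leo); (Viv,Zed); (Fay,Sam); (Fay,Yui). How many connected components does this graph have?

Component: {Ola}
Component: {Quy}
Component: {Viv, Zed}
Component: {Leo, Mia, Cal}
Component: {Jae, Sam, Fay, Yui}

5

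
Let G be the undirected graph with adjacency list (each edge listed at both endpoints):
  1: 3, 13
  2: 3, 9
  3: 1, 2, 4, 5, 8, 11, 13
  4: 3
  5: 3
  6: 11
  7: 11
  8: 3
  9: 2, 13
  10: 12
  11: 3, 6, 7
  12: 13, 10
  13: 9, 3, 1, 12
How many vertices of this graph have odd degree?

8

Degrees: 1:2, 2:2, 3:7, 4:1, 5:1, 6:1, 7:1, 8:1, 9:2, 10:1, 11:3, 12:2, 13:4
Odd-degree vertices: 3, 4, 5, 6, 7, 8, 10, 11.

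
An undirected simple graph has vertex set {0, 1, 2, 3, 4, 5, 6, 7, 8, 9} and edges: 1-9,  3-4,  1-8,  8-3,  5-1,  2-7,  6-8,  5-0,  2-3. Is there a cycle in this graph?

The graph has 10 vertices, 9 edges, and 1 connected component.
Since 9 = 10 - 1, the graph is a forest and contains no cycle.

No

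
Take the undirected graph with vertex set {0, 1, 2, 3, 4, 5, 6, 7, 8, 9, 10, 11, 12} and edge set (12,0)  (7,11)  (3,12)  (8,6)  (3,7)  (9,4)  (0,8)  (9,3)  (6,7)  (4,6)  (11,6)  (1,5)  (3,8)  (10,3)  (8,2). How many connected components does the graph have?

2

Component: {1, 5}
Component: {0, 2, 3, 4, 6, 7, 8, 9, 10, 11, 12}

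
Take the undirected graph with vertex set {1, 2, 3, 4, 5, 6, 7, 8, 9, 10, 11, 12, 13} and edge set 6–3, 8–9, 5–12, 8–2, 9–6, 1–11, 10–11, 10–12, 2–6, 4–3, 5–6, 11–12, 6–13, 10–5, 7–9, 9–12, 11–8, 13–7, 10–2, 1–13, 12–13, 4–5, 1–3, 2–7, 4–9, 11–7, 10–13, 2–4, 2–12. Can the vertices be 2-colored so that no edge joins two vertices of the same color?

No

The cycle 12-10-13-12 has length 3, which is odd, so the graph is not bipartite.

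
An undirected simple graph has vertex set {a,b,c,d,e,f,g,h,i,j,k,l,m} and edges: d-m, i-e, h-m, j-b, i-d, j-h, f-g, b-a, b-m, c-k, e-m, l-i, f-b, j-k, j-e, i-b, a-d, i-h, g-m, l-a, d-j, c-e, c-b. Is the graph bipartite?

A valid 2-coloring puts {b, d, e, g, h, k, l} on one side and {a, c, f, i, j, m} on the other; every edge crosses between the two sides.

Yes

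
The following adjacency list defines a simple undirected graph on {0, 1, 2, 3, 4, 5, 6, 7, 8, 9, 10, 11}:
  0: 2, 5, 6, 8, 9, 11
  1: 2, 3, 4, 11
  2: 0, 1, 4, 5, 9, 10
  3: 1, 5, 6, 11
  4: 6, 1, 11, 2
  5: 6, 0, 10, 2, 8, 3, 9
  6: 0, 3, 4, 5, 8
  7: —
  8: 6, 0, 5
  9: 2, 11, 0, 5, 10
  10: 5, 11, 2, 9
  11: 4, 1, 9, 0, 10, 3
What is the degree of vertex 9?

5

Neighbors of 9: 0, 2, 5, 10, 11.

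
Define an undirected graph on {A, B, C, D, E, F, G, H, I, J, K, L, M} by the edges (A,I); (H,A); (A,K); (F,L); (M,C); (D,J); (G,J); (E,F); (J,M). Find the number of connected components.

4

Component: {B}
Component: {E, F, L}
Component: {A, H, I, K}
Component: {C, D, G, J, M}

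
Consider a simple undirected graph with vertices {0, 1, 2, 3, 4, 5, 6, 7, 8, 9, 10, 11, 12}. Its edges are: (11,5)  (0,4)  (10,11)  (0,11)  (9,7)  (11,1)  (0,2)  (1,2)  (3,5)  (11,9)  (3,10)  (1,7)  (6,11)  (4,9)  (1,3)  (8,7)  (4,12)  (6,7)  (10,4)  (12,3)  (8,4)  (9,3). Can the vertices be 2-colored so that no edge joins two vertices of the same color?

Yes

A valid 2-coloring puts {2, 3, 4, 7, 11} on one side and {0, 1, 5, 6, 8, 9, 10, 12} on the other; every edge crosses between the two sides.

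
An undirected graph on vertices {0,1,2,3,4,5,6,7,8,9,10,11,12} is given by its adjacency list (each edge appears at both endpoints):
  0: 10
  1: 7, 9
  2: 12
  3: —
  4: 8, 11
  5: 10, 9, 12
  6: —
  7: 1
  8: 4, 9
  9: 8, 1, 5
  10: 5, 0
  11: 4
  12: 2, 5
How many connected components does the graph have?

Component: {3}
Component: {6}
Component: {0, 1, 2, 4, 5, 7, 8, 9, 10, 11, 12}

3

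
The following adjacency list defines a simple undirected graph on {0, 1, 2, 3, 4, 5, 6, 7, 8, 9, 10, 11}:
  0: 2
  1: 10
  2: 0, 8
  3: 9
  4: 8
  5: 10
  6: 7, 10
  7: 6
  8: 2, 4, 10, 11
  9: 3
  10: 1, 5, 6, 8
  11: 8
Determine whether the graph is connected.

No

Component: {3, 9}
Component: {0, 1, 2, 4, 5, 6, 7, 8, 10, 11}
There are 2 separate components, so the graph is not connected.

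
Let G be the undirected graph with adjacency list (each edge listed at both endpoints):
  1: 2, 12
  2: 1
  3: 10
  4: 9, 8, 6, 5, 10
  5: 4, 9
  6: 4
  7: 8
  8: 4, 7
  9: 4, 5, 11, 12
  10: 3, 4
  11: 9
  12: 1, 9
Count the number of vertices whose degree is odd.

6

Degrees: 1:2, 2:1, 3:1, 4:5, 5:2, 6:1, 7:1, 8:2, 9:4, 10:2, 11:1, 12:2
Odd-degree vertices: 2, 3, 4, 6, 7, 11.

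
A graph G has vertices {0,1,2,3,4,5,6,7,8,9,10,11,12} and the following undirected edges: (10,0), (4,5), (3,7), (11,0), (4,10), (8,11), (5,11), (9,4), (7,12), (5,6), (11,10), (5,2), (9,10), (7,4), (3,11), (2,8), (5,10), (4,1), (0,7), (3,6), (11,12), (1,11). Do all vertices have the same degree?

No

Degrees: 0:3, 1:2, 2:2, 3:3, 4:5, 5:5, 6:2, 7:4, 8:2, 9:2, 10:5, 11:7, 12:2
Degrees are not all equal (e.g. deg(1)=2 but deg(11)=7); not regular.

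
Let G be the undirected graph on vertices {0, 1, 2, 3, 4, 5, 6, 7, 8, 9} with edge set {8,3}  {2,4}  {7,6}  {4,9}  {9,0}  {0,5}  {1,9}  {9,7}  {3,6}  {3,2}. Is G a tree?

No

The graph has 10 vertices and 10 edges.
Connected but with 10 > 9 edges, so it has a cycle and is not a tree.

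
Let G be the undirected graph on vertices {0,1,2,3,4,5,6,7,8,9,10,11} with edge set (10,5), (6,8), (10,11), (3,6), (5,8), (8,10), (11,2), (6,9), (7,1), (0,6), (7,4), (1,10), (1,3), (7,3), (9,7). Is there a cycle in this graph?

Yes

The graph has 12 vertices, 15 edges, and 1 connected component.
Since 15 > 12 - 1, a cycle must exist; for instance 6-3-7-1-10-8-6.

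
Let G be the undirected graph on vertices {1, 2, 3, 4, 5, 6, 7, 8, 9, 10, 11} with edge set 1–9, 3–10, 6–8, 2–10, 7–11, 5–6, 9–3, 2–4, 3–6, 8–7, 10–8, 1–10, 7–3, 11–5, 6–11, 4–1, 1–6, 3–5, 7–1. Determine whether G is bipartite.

The cycle 5-6-11-5 has length 3, which is odd, so the graph is not bipartite.

No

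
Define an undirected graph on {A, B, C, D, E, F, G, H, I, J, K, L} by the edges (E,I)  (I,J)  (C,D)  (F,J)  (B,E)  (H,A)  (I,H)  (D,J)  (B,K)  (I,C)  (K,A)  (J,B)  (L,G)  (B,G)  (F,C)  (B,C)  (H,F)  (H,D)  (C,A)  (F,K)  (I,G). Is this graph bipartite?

Partition the vertices as {C, E, G, H, J, K} vs {A, B, D, F, I, L}. Each listed edge has one endpoint in each part, so the graph is bipartite.

Yes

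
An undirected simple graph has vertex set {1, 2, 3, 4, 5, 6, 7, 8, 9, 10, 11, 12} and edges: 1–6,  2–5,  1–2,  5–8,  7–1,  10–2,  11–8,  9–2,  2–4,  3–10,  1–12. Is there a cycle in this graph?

No

The graph has 12 vertices, 11 edges, and 1 connected component.
Since 11 = 12 - 1, the graph is a forest and contains no cycle.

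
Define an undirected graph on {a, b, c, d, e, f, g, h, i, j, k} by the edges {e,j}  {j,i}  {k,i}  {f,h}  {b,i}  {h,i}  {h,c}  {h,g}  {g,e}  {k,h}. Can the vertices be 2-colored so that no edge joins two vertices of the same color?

No

i-h-k-i is an odd cycle (length 3), and a bipartite graph can contain only even cycles.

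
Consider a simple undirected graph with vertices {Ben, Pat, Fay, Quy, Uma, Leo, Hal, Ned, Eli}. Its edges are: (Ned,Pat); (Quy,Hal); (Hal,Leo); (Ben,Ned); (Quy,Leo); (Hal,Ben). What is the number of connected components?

4

Component: {Fay}
Component: {Uma}
Component: {Eli}
Component: {Ben, Pat, Quy, Leo, Hal, Ned}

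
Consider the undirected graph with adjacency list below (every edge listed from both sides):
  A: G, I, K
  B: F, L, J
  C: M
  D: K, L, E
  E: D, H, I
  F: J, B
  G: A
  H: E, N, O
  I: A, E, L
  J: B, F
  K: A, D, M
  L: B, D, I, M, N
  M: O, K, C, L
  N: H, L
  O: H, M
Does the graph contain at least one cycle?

Yes

The graph has 15 vertices, 20 edges, and 1 connected component.
Since 20 > 15 - 1, a cycle must exist; for instance B-F-J-B.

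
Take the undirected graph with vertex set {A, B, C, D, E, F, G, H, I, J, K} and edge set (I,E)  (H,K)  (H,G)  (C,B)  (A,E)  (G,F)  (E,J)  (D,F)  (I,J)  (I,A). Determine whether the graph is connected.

No

Component: {B, C}
Component: {A, E, I, J}
Component: {D, F, G, H, K}
No edge joins these 3 groups, so the graph is disconnected.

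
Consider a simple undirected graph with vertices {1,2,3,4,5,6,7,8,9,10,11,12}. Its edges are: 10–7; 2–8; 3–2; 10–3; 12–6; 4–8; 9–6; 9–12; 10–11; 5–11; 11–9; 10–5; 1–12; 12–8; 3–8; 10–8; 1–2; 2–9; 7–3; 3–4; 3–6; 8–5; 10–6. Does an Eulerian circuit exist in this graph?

Degrees: 1:2, 2:4, 3:6, 4:2, 5:3, 6:4, 7:2, 8:6, 9:4, 10:6, 11:3, 12:4
Vertices with odd degree: 5, 11. An Eulerian circuit requires all degrees even.

No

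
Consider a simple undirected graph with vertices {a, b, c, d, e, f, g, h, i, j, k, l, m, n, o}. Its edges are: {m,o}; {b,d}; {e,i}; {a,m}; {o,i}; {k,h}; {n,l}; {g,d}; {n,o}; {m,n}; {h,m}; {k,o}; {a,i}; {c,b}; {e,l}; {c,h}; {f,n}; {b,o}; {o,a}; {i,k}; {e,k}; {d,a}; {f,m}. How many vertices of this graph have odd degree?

6

Degrees: a:4, b:3, c:2, d:3, e:3, f:2, g:1, h:3, i:4, j:0, k:4, l:2, m:5, n:4, o:6
Odd-degree vertices: b, d, e, g, h, m.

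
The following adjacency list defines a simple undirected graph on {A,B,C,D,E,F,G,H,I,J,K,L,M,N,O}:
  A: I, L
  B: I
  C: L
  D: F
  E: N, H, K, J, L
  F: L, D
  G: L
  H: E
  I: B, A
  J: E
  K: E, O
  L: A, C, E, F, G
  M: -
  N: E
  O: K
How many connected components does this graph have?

Component: {M}
Component: {A, B, C, D, E, F, G, H, I, J, K, L, N, O}

2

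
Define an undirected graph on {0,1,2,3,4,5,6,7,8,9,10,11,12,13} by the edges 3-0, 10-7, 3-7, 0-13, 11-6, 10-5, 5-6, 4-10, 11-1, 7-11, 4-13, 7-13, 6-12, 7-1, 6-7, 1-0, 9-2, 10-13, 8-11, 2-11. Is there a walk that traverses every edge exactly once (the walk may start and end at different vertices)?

No

Degrees: 0:3, 1:3, 2:2, 3:2, 4:2, 5:2, 6:4, 7:6, 8:1, 9:1, 10:4, 11:5, 12:1, 13:4
Odd-degree vertices: 0, 1, 8, 9, 11, 12 (6 total).
An Eulerian trail requires 0 or 2 odd-degree vertices; here there are 6.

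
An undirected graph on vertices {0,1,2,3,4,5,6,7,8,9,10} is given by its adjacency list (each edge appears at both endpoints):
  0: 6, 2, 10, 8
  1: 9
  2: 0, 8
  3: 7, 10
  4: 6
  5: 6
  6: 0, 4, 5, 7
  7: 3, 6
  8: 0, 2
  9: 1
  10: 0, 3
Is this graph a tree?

The graph has 11 vertices and 11 edges.
It is not connected, so it is not a tree.

No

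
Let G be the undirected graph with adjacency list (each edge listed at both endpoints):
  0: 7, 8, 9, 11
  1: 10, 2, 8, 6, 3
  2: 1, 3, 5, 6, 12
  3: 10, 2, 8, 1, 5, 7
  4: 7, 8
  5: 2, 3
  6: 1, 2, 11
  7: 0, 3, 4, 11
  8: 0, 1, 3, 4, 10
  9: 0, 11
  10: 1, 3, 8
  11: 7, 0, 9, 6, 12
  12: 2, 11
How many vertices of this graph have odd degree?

6

Degrees: 0:4, 1:5, 2:5, 3:6, 4:2, 5:2, 6:3, 7:4, 8:5, 9:2, 10:3, 11:5, 12:2
Odd-degree vertices: 1, 2, 6, 8, 10, 11.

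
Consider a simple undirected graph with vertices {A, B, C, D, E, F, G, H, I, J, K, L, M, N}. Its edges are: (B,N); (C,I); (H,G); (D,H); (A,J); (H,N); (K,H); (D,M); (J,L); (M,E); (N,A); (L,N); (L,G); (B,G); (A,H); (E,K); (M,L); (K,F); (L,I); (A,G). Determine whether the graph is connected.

Yes

Starting from A and exploring outward reaches every vertex (A, H, G, J, N, K, D, L, B, E, F, M, I, C); the graph is connected.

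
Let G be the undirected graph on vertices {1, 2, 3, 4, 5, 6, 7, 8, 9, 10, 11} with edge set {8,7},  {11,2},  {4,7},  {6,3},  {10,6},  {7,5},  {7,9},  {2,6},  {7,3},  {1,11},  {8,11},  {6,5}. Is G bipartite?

Yes

A valid 2-coloring puts {6, 7, 11} on one side and {1, 2, 3, 4, 5, 8, 9, 10} on the other; every edge crosses between the two sides.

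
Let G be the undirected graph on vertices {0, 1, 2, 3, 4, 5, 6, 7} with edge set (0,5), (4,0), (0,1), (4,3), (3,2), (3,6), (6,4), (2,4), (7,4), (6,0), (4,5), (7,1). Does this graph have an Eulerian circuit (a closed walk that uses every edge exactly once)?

No

Degrees: 0:4, 1:2, 2:2, 3:3, 4:6, 5:2, 6:3, 7:2
Vertices with odd degree: 3, 6. An Eulerian circuit requires all degrees even.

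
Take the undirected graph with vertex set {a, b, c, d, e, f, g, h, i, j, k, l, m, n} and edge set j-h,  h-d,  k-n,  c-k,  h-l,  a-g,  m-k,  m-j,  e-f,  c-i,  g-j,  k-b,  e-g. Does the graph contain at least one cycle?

No

|V| = 14, |E| = 13, number of components = 1.
A forest on 14 vertices with 1 component has exactly 13 edges, which matches — so no cycle.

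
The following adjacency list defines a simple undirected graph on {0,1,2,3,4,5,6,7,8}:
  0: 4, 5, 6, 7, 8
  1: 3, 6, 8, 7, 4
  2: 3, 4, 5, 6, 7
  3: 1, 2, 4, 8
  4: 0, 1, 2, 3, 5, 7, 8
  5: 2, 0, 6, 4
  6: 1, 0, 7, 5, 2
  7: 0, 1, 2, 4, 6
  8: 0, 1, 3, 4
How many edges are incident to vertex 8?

4

Neighbors of 8: 0, 1, 3, 4.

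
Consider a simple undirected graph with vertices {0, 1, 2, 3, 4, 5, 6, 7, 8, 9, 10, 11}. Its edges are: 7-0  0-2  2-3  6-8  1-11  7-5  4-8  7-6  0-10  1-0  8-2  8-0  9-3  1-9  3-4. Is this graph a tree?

No

The graph has 12 vertices and 15 edges.
Connected but with 15 > 11 edges, so it has a cycle and is not a tree.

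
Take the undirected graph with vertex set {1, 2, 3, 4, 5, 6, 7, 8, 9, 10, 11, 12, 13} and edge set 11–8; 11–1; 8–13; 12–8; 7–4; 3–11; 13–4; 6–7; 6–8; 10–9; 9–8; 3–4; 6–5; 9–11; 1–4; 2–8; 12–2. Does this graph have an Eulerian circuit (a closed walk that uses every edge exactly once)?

No

Degrees: 1:2, 2:2, 3:2, 4:4, 5:1, 6:3, 7:2, 8:6, 9:3, 10:1, 11:4, 12:2, 13:2
Vertices with odd degree: 5, 6, 9, 10. An Eulerian circuit requires all degrees even.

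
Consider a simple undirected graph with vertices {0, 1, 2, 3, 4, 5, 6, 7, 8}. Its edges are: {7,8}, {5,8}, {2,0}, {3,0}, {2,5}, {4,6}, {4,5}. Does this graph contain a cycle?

|V| = 9, |E| = 7, number of components = 2.
A forest on 9 vertices with 2 components has exactly 7 edges, which matches — so no cycle.

No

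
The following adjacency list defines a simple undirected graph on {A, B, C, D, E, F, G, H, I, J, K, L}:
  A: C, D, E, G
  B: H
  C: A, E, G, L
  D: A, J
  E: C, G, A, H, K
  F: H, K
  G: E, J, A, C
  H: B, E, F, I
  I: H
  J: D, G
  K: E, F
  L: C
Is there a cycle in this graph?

The graph has 12 vertices, 16 edges, and 1 connected component.
Since 16 > 12 - 1, a cycle must exist; for instance E-K-F-H-E.

Yes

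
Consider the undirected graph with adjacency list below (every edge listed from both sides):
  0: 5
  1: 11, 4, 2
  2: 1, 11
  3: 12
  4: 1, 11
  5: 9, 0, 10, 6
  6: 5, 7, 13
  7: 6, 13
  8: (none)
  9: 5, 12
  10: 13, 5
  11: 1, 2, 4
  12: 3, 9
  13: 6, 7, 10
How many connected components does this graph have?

3

Component: {8}
Component: {1, 2, 4, 11}
Component: {0, 3, 5, 6, 7, 9, 10, 12, 13}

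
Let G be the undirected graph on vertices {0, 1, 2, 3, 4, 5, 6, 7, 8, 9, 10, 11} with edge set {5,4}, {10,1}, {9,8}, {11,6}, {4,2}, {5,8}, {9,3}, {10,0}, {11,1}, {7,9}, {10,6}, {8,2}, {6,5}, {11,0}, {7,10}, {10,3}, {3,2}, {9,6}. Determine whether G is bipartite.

Yes

Partition the vertices as {2, 5, 9, 10, 11} vs {0, 1, 3, 4, 6, 7, 8}. Each listed edge has one endpoint in each part, so the graph is bipartite.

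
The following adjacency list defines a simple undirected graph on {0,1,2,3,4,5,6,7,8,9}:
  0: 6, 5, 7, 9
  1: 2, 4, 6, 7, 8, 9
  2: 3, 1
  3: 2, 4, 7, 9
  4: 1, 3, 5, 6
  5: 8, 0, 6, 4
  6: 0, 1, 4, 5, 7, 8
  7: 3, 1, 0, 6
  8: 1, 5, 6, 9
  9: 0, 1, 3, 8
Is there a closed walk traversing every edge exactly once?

Yes

Degrees: 0:4, 1:6, 2:2, 3:4, 4:4, 5:4, 6:6, 7:4, 8:4, 9:4
Every vertex has even degree and the edges form a single connected piece, so an Eulerian circuit exists.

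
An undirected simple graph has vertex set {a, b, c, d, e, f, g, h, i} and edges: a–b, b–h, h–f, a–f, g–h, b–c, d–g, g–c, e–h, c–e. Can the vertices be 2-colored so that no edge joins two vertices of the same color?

A valid 2-coloring puts {b, e, f, g, i} on one side and {a, c, d, h} on the other; every edge crosses between the two sides.

Yes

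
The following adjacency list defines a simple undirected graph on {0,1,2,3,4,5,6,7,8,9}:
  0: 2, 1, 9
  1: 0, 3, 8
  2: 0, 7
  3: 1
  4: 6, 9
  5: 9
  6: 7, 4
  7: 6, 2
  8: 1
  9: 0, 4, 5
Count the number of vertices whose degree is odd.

6

Degrees: 0:3, 1:3, 2:2, 3:1, 4:2, 5:1, 6:2, 7:2, 8:1, 9:3
Odd-degree vertices: 0, 1, 3, 5, 8, 9.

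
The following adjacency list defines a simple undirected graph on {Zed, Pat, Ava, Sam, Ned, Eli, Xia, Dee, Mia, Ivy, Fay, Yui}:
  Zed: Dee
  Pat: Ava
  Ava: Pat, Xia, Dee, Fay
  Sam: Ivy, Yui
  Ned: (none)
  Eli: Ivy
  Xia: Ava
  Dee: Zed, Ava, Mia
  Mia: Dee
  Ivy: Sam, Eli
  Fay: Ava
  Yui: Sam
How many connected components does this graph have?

3

Component: {Ned}
Component: {Sam, Eli, Ivy, Yui}
Component: {Zed, Pat, Ava, Xia, Dee, Mia, Fay}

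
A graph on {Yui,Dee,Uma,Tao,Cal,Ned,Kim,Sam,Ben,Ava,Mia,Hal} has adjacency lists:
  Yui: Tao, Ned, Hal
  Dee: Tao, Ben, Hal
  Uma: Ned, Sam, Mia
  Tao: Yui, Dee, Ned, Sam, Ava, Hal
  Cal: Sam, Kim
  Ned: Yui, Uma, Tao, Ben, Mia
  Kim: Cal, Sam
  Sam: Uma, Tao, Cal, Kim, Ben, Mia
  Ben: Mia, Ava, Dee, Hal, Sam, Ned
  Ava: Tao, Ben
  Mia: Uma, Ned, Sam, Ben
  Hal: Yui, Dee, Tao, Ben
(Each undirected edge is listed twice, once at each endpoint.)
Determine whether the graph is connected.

Starting from Yui and exploring outward reaches every vertex (Yui, Ned, Tao, Hal, Ben, Mia, Uma, Sam, Dee, Ava, Cal, Kim); the graph is connected.

Yes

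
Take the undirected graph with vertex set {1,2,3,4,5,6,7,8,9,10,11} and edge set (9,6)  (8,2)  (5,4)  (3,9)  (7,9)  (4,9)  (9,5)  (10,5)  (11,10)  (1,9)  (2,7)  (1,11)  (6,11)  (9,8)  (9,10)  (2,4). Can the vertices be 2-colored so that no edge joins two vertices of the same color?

10-5-9-10 is an odd cycle (length 3), and a bipartite graph can contain only even cycles.

No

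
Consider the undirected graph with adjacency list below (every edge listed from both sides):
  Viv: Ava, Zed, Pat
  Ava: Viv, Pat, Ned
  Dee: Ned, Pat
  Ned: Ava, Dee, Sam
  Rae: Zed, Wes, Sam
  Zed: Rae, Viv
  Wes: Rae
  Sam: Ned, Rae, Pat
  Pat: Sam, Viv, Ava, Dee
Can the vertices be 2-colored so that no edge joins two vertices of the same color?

The cycle Ava-Viv-Pat-Ava has length 3, which is odd, so the graph is not bipartite.

No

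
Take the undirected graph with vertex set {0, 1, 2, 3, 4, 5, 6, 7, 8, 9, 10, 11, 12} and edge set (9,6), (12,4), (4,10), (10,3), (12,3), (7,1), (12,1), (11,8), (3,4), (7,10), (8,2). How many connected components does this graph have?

5

Component: {0}
Component: {5}
Component: {6, 9}
Component: {2, 8, 11}
Component: {1, 3, 4, 7, 10, 12}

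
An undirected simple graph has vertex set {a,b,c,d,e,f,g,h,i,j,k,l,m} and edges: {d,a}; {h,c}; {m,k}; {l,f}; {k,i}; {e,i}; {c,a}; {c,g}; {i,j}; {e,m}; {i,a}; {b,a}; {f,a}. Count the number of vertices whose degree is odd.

8

Degrees: a:5, b:1, c:3, d:1, e:2, f:2, g:1, h:1, i:4, j:1, k:2, l:1, m:2
Odd-degree vertices: a, b, c, d, g, h, j, l.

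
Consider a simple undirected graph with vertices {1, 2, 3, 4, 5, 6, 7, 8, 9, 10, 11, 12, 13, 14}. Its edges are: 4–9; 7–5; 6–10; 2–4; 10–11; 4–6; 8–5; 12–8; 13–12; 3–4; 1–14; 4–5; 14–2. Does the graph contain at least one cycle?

The graph has 14 vertices, 13 edges, and 1 connected component.
Since 13 = 14 - 1, the graph is a forest and contains no cycle.

No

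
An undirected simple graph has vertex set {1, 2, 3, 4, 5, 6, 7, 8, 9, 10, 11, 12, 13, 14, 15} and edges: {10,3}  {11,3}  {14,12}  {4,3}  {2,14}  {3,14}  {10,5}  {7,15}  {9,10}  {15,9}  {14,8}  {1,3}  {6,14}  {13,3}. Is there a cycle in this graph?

No

The graph has 15 vertices, 14 edges, and 1 connected component.
Since 14 = 15 - 1, the graph is a forest and contains no cycle.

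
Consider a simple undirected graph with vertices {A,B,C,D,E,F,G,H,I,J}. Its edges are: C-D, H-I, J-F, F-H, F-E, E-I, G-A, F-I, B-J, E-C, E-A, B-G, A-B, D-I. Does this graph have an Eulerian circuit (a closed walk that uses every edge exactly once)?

Degrees: A:3, B:3, C:2, D:2, E:4, F:4, G:2, H:2, I:4, J:2
A, B have odd degree; an Eulerian circuit needs every degree to be even, so none exists.

No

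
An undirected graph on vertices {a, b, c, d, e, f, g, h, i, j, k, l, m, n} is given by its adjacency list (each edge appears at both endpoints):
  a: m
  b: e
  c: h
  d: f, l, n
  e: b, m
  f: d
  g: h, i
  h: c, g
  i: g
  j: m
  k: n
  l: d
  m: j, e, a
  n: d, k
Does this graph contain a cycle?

No

|V| = 14, |E| = 11, number of components = 3.
A forest on 14 vertices with 3 components has exactly 11 edges, which matches — so no cycle.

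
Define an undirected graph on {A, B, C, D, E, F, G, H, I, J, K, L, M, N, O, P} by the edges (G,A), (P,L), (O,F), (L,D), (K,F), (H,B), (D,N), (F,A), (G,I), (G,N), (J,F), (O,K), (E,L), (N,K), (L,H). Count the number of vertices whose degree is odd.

Degrees: A:2, B:1, C:0, D:2, E:1, F:4, G:3, H:2, I:1, J:1, K:3, L:4, M:0, N:3, O:2, P:1
Odd-degree vertices: B, E, G, I, J, K, N, P.

8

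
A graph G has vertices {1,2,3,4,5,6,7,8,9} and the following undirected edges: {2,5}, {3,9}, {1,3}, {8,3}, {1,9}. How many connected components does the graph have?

5

Component: {4}
Component: {6}
Component: {7}
Component: {2, 5}
Component: {1, 3, 8, 9}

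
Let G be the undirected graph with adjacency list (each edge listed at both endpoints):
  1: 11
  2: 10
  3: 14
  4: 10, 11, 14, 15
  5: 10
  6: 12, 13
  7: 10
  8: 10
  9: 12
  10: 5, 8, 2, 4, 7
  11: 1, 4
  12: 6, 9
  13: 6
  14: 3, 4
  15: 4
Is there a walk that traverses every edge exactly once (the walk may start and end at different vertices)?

No

Degrees: 1:1, 2:1, 3:1, 4:4, 5:1, 6:2, 7:1, 8:1, 9:1, 10:5, 11:2, 12:2, 13:1, 14:2, 15:1
Odd-degree vertices: 1, 2, 3, 5, 7, 8, 9, 10, 13, 15 (10 total).
An Eulerian trail requires 0 or 2 odd-degree vertices; here there are 10.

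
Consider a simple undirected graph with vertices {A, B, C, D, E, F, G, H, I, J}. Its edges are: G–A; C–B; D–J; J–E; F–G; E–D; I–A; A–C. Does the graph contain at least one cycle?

Yes

The graph has 10 vertices, 8 edges, and 3 connected components.
One cycle is D-E-J-D.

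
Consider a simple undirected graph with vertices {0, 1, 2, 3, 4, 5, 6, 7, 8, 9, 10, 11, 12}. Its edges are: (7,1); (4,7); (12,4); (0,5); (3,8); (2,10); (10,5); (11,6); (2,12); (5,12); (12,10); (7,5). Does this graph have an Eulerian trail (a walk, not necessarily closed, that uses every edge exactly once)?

No

Degrees: 0:1, 1:1, 2:2, 3:1, 4:2, 5:4, 6:1, 7:3, 8:1, 9:0, 10:3, 11:1, 12:4
Odd-degree vertices: 0, 1, 3, 6, 7, 8, 10, 11 (8 total).
An Eulerian trail requires 0 or 2 odd-degree vertices; here there are 8.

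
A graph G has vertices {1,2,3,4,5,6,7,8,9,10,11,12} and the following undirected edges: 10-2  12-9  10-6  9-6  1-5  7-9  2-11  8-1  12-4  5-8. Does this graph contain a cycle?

The graph has 12 vertices, 10 edges, and 3 connected components.
One cycle is 1-8-5-1.

Yes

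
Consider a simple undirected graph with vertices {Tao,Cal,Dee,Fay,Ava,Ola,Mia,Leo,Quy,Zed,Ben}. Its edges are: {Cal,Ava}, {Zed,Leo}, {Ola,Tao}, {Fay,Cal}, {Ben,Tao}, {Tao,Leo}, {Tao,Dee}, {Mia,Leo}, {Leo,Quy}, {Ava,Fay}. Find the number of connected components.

Component: {Cal, Fay, Ava}
Component: {Tao, Dee, Ola, Mia, Leo, Quy, Zed, Ben}

2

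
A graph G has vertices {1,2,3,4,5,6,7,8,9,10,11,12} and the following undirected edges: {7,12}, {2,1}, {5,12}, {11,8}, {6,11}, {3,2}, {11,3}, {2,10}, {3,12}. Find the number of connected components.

3

Component: {4}
Component: {9}
Component: {1, 2, 3, 5, 6, 7, 8, 10, 11, 12}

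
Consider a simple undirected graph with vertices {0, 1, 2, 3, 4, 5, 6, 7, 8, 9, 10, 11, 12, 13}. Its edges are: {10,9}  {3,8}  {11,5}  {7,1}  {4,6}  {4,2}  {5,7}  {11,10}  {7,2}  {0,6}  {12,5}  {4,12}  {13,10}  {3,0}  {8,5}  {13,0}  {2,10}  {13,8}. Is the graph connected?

A breadth-first search from 0 visits 0, 13, 6, 3, 10, 8, 4, 2, 9, 11, 5, 12, 7, 1 — all 14 vertices — so the graph is connected.

Yes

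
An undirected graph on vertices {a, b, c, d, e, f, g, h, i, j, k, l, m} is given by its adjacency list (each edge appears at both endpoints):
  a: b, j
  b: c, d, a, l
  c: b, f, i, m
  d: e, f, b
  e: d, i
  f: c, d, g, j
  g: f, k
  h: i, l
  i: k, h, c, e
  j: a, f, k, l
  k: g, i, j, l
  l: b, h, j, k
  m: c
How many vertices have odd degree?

Degrees: a:2, b:4, c:4, d:3, e:2, f:4, g:2, h:2, i:4, j:4, k:4, l:4, m:1
Odd-degree vertices: d, m.

2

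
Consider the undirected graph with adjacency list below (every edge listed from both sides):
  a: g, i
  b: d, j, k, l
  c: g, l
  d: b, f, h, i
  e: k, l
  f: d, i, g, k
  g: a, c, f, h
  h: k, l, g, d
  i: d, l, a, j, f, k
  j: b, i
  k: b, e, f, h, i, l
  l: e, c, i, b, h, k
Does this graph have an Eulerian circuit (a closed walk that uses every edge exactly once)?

Degrees: a:2, b:4, c:2, d:4, e:2, f:4, g:4, h:4, i:6, j:2, k:6, l:6
All degrees are even and the non-isolated vertices are connected — an Eulerian circuit exists.

Yes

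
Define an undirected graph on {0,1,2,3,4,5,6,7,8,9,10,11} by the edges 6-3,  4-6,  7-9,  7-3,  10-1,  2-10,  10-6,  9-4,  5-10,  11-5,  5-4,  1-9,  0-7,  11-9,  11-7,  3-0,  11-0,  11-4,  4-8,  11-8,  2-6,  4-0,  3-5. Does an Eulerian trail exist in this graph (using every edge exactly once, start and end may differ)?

Degrees: 0:4, 1:2, 2:2, 3:4, 4:6, 5:4, 6:4, 7:4, 8:2, 9:4, 10:4, 11:6
Odd-degree vertices: none (0 total).
The non-isolated vertices are connected and exactly 0 have odd degree, so an Eulerian trail exists.

Yes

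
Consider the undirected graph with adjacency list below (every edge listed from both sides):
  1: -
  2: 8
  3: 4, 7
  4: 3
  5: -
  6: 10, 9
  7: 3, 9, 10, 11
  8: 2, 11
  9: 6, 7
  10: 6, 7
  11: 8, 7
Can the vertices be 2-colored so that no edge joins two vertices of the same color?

A valid 2-coloring puts {1, 4, 5, 6, 7, 8} on one side and {2, 3, 9, 10, 11} on the other; every edge crosses between the two sides.

Yes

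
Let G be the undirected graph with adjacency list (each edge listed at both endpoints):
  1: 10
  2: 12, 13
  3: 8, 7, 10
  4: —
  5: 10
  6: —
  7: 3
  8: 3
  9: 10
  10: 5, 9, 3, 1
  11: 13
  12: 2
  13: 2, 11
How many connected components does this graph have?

Component: {4}
Component: {6}
Component: {2, 11, 12, 13}
Component: {1, 3, 5, 7, 8, 9, 10}

4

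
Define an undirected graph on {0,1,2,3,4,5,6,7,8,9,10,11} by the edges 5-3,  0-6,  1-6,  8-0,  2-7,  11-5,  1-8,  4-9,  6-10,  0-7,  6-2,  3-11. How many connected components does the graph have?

3

Component: {4, 9}
Component: {3, 5, 11}
Component: {0, 1, 2, 6, 7, 8, 10}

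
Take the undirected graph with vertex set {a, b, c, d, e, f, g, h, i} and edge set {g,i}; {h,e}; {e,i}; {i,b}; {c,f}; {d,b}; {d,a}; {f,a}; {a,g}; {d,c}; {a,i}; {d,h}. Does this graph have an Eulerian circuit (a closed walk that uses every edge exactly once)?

Yes

Degrees: a:4, b:2, c:2, d:4, e:2, f:2, g:2, h:2, i:4
Every vertex has even degree and the edges form a single connected piece, so an Eulerian circuit exists.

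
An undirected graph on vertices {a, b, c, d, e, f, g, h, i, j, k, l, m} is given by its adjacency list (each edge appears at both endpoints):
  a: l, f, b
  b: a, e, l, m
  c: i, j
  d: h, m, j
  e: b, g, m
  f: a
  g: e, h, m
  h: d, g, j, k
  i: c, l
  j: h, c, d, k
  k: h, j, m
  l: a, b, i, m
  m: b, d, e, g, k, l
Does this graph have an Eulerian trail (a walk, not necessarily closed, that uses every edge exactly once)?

No

Degrees: a:3, b:4, c:2, d:3, e:3, f:1, g:3, h:4, i:2, j:4, k:3, l:4, m:6
Odd-degree vertices: a, d, e, f, g, k (6 total).
With 6 odd-degree vertices (more than two), no single trail can use every edge.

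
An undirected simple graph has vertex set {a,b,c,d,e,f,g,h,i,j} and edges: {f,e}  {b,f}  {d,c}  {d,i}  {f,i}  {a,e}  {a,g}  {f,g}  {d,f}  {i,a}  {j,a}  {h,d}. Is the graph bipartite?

No

i-d-f-i is an odd cycle (length 3), and a bipartite graph can contain only even cycles.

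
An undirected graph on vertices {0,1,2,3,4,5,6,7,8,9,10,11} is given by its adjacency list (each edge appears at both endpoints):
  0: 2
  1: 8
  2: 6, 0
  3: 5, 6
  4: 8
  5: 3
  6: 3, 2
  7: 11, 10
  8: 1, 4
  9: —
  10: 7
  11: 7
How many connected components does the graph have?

Component: {9}
Component: {1, 4, 8}
Component: {7, 10, 11}
Component: {0, 2, 3, 5, 6}

4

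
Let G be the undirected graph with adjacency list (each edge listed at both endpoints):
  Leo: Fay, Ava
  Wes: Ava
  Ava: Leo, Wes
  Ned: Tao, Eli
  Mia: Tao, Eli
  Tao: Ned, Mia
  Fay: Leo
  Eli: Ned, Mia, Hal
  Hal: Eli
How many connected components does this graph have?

Component: {Leo, Wes, Ava, Fay}
Component: {Ned, Mia, Tao, Eli, Hal}

2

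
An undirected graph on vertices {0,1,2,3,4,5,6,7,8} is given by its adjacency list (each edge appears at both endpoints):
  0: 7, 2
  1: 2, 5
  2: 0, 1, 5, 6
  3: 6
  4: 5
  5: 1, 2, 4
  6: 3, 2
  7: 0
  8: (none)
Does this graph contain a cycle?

Yes

|V| = 9, |E| = 8, number of components = 2.
One cycle is 2-5-1-2.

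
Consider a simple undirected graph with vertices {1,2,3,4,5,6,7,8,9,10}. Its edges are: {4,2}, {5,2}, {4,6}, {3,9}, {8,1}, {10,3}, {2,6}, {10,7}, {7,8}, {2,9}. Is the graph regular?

Degrees: 1:1, 2:4, 3:2, 4:2, 5:1, 6:2, 7:2, 8:2, 9:2, 10:2
Degrees are not all equal (e.g. deg(1)=1 but deg(2)=4); not regular.

No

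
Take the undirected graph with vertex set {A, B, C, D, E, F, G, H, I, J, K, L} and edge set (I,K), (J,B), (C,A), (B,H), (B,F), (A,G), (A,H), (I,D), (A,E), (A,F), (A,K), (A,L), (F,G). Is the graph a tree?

No

|V| = 12, |E| = 13.
Connected but with 13 > 11 edges, so it has a cycle and is not a tree.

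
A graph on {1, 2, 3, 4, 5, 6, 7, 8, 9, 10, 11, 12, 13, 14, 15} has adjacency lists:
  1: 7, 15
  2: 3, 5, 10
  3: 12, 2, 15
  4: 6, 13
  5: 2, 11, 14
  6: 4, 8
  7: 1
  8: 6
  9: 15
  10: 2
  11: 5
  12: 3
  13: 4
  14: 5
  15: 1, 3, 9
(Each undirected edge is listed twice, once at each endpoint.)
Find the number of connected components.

Component: {4, 6, 8, 13}
Component: {1, 2, 3, 5, 7, 9, 10, 11, 12, 14, 15}

2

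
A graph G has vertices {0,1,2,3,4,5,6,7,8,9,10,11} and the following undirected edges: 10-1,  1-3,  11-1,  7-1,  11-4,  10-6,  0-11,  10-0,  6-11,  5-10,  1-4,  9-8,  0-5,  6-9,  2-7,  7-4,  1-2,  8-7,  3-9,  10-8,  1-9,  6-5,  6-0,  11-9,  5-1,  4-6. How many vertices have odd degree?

4

Degrees: 0:4, 1:8, 2:2, 3:2, 4:4, 5:4, 6:6, 7:4, 8:3, 9:5, 10:5, 11:5
Odd-degree vertices: 8, 9, 10, 11.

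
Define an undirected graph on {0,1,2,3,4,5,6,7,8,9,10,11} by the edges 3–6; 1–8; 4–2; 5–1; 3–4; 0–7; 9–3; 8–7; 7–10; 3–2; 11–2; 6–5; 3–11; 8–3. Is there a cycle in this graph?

The graph has 12 vertices, 14 edges, and 1 connected component.
One cycle is 8-3-6-5-1-8.

Yes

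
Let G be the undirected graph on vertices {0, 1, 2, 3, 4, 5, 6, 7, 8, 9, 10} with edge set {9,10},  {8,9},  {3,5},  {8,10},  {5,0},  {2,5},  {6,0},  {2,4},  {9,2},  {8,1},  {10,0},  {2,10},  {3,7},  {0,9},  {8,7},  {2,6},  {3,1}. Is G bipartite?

No

8-9-10-8 is an odd cycle (length 3), and a bipartite graph can contain only even cycles.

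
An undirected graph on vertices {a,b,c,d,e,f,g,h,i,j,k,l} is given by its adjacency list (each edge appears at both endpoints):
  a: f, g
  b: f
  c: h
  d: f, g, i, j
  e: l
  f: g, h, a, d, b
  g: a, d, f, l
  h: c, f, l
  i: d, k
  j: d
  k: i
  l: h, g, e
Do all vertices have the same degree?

Degrees: a:2, b:1, c:1, d:4, e:1, f:5, g:4, h:3, i:2, j:1, k:1, l:3
Vertex b has degree 1 while f has degree 5, so the graph is not regular.

No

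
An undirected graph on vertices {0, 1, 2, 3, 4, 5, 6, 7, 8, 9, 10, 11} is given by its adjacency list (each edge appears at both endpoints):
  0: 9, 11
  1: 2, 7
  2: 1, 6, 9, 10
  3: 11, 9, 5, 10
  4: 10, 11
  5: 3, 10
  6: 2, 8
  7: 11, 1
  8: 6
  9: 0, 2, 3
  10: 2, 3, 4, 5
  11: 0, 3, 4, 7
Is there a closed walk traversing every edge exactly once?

No

Degrees: 0:2, 1:2, 2:4, 3:4, 4:2, 5:2, 6:2, 7:2, 8:1, 9:3, 10:4, 11:4
8, 9 have odd degree; an Eulerian circuit needs every degree to be even, so none exists.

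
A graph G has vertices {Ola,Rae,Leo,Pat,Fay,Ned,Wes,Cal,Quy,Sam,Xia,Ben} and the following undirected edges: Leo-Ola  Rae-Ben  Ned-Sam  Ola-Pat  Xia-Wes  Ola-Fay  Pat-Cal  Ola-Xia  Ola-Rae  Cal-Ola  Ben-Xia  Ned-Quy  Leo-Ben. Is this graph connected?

No

Component: {Ned, Quy, Sam}
Component: {Ola, Rae, Leo, Pat, Fay, Wes, Cal, Xia, Ben}
No edge joins these 2 groups, so the graph is disconnected.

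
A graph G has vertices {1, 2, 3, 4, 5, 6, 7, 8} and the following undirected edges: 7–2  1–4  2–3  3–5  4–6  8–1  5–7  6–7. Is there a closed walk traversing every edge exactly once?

No

Degrees: 1:2, 2:2, 3:2, 4:2, 5:2, 6:2, 7:3, 8:1
Vertices with odd degree: 7, 8. An Eulerian circuit requires all degrees even.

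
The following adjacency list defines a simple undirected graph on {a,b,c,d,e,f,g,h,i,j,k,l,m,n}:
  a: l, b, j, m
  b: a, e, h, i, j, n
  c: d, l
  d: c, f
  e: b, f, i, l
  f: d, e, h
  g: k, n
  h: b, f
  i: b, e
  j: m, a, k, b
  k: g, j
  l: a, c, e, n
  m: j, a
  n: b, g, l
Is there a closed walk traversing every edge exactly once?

Degrees: a:4, b:6, c:2, d:2, e:4, f:3, g:2, h:2, i:2, j:4, k:2, l:4, m:2, n:3
Vertices with odd degree: f, n. An Eulerian circuit requires all degrees even.

No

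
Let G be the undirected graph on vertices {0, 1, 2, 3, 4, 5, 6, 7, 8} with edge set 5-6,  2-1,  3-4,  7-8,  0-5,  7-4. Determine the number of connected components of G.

Component: {1, 2}
Component: {0, 5, 6}
Component: {3, 4, 7, 8}

3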